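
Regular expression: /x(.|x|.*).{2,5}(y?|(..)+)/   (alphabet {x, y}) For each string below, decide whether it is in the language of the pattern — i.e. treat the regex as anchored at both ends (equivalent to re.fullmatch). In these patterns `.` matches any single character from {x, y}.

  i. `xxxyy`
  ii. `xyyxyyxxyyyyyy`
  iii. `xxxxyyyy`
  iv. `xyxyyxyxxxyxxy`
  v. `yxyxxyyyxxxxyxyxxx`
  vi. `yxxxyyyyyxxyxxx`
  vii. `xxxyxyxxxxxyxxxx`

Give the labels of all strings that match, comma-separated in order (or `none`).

i, ii, iii, iv, vii

i → match
ii → match
iii → match
iv → match
v → no match — must start with `x`
vi → no match — must start with `x`
vii → match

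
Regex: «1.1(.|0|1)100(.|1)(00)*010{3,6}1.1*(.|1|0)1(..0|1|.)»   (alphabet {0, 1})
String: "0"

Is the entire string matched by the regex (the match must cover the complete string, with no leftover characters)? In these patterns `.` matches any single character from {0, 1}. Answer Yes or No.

Every match must start with "1", but "0" does not.

No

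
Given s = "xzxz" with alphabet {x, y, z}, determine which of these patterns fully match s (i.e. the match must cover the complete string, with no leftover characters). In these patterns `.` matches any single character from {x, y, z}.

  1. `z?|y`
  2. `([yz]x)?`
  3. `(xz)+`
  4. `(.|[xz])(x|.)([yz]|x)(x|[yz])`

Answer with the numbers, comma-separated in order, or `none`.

1 → no match
2 → no match
3 → match
4 → match

3, 4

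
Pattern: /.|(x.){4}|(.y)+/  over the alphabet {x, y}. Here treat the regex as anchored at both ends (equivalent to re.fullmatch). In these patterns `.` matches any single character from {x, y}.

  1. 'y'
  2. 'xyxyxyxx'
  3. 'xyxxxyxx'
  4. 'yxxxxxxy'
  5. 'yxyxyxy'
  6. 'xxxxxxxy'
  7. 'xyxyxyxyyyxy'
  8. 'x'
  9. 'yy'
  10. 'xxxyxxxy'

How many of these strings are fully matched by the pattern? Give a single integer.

1. 'y' → match
2. 'xyxyxyxx' → match
3. 'xyxxxyxx' → match
4. 'yxxxxxxy' → no match
5. 'yxyxyxy' → no match
6. 'xxxxxxxy' → match
7. 'xyxyxyxyyyxy' → match
8. 'x' → match
9. 'yy' → match
10. 'xxxyxxxy' → match
Total matched: 8

8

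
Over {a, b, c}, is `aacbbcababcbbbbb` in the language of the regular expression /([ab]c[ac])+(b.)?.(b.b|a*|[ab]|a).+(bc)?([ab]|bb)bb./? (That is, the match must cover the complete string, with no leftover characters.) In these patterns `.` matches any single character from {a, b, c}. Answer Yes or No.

No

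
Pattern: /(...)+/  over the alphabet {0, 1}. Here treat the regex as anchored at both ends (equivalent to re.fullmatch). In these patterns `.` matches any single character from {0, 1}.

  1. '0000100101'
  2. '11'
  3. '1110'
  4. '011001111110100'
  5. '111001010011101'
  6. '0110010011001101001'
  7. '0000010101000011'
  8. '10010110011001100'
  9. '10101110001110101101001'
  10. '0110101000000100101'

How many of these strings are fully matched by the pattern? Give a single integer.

2

1 → no match
2 → no match
3 → no match
4 → match
5 → match
6 → no match
7 → no match
8 → no match
9 → no match
10 → no match
Total matched: 2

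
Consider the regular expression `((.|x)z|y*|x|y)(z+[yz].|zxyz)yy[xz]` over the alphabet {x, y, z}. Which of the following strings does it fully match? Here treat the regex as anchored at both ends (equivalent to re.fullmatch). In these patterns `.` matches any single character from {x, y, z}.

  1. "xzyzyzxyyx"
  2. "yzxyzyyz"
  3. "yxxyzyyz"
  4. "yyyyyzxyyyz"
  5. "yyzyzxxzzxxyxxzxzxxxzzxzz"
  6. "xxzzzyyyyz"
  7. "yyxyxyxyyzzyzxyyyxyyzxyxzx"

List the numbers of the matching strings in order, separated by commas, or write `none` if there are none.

1 → no match
2 → match
3 → no match
4 → no match
5 → no match
6 → no match
7 → no match

2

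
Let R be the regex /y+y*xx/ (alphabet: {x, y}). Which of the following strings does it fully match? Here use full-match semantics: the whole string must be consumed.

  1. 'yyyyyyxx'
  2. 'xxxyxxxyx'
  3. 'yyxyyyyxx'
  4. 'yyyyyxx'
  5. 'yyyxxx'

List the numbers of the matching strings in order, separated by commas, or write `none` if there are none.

1, 4

1 → match
2 → no match — must start with 'y'
3 → no match
4 → match
5 → no match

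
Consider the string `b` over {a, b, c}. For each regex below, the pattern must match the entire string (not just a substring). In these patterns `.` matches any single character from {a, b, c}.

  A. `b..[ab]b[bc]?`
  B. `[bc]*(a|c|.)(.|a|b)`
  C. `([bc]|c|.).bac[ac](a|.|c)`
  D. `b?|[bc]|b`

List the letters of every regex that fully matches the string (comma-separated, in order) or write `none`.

A → no match
B → no match
C → no match
D → match

D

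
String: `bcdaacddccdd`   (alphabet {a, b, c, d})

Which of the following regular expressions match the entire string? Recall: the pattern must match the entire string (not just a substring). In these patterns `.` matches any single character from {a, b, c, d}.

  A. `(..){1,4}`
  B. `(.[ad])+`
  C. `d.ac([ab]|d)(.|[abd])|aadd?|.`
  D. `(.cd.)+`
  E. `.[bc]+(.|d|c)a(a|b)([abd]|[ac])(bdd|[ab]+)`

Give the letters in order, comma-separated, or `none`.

A → no match
B → no match
C → no match
D → match
E → no match

D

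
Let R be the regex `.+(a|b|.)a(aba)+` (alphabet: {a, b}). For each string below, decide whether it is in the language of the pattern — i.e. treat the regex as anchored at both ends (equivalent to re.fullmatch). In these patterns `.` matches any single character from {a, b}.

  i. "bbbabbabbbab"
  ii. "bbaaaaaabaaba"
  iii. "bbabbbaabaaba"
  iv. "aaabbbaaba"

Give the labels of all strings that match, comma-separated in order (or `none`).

i. "bbbabbabbbab" → no match — must end with "aba"
ii → match
iii → match
iv. "aaabbbaaba" → match

ii, iii, iv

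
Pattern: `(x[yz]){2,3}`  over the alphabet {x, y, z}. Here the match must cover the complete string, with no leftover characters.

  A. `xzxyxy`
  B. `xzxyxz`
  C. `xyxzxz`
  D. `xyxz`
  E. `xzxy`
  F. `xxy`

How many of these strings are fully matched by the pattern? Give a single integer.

5

A → match
B → match
C → match
D → match
E → match
F → no match
Total matched: 5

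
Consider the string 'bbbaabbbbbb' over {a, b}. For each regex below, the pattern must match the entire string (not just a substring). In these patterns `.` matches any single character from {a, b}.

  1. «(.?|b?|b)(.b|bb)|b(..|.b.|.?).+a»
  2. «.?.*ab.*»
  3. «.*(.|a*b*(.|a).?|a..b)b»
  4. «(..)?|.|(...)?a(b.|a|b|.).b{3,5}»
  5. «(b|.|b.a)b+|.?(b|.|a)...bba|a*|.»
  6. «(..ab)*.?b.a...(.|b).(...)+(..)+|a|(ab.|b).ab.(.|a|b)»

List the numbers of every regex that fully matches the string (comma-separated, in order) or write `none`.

1 → no match
2 → match
3 → match
4 → match
5 → no match
6 → no match

2, 3, 4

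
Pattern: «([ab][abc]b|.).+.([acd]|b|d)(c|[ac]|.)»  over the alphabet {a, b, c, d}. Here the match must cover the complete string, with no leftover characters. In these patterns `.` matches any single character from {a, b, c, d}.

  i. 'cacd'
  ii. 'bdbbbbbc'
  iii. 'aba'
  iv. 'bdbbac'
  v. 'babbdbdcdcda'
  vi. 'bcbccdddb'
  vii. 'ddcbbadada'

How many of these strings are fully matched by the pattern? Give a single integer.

i → no match
ii → match
iii → no match
iv → match
v → match
vi → match
vii → match
Total matched: 5

5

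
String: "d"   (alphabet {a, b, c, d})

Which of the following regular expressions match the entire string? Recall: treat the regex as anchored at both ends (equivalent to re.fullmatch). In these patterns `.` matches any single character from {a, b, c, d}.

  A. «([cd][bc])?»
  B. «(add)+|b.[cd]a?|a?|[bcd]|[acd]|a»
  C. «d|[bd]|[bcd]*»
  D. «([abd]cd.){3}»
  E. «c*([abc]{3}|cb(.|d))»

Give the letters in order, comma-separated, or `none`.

A → no match
B → match
C → match
D → no match
E → no match

B, C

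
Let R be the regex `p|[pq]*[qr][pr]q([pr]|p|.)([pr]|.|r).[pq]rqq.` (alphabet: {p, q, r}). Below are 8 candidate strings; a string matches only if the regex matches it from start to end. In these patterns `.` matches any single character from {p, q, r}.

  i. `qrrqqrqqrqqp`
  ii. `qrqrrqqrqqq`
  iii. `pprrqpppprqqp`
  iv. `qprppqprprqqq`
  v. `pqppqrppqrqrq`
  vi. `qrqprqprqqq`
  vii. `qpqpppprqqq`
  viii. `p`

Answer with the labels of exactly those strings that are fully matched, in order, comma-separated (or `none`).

i → match
ii → match
iii → match
iv → no match
v → no match
vi → match
vii → match
viii → match

i, ii, iii, vi, vii, viii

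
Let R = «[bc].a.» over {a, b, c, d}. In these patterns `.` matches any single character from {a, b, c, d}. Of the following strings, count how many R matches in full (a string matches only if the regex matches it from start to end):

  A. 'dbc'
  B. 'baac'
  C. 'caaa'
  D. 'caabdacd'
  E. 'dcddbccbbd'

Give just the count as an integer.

A. 'dbc' → no match
B. 'baac' → match
C. 'caaa' → match
D. 'caabdacd' → no match
E. 'dcddbccbbd' → no match
Total matched: 2

2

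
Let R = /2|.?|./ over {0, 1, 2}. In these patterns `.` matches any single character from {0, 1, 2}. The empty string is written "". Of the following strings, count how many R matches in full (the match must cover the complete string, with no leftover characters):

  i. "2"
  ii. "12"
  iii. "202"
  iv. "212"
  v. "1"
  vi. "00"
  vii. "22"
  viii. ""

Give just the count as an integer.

i. "2" → match
ii. "12" → no match
iii. "202" → no match
iv. "212" → no match
v. "1" → match
vi. "00" → no match
vii. "22" → no match
viii. "" → match
Total matched: 3

3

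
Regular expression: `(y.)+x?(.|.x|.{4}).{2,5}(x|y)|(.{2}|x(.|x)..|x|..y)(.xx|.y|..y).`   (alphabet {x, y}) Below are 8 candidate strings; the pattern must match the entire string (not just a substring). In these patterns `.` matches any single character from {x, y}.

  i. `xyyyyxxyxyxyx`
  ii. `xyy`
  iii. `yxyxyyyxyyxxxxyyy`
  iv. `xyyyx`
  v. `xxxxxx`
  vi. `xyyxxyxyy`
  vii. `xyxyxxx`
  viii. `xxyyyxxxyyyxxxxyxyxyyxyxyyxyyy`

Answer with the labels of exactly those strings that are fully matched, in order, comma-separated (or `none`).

i → no match
ii → no match
iii → match
iv → match
v → match
vi → no match
vii → no match
viii → no match

iii, iv, v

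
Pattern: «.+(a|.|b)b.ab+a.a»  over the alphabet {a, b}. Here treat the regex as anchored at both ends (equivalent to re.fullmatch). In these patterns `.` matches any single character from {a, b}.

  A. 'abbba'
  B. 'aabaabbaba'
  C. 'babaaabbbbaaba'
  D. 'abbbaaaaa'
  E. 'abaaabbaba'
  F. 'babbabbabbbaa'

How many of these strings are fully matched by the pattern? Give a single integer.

1

A → no match
B → match
C → no match
D → no match
E → no match
F → no match
Total matched: 1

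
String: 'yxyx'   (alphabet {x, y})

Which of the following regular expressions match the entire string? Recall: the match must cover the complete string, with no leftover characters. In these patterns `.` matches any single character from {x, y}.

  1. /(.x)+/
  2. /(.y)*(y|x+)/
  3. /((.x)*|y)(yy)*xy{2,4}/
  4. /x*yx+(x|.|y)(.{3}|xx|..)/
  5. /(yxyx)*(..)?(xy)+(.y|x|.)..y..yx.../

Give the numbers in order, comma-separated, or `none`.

1 → match
2 → no match
3 → no match — must end with 'y'
4 → no match
5 → no match

1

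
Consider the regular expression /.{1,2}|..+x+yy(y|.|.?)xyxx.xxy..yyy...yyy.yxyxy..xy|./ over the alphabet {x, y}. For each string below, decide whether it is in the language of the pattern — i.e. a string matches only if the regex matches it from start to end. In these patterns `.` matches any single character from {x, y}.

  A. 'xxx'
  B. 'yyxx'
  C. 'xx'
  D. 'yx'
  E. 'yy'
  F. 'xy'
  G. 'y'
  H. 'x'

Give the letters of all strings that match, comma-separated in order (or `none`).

C, D, E, F, G, H

A → no match
B → no match
C → match
D → match
E → match
F → match
G → match
H → match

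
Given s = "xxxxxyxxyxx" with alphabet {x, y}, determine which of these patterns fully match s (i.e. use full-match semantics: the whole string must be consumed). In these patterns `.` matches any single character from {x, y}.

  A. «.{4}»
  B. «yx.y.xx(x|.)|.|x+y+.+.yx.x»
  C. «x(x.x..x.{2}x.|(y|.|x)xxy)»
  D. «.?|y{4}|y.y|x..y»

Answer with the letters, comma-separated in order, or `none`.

A → no match
B → no match
C → match
D → no match

C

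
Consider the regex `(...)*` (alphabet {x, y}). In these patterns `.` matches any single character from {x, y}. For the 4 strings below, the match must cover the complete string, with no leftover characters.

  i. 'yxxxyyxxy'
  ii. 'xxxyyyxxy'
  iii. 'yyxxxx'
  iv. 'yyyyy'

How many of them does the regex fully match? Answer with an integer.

i → match
ii → match
iii → match
iv → no match
Total matched: 3

3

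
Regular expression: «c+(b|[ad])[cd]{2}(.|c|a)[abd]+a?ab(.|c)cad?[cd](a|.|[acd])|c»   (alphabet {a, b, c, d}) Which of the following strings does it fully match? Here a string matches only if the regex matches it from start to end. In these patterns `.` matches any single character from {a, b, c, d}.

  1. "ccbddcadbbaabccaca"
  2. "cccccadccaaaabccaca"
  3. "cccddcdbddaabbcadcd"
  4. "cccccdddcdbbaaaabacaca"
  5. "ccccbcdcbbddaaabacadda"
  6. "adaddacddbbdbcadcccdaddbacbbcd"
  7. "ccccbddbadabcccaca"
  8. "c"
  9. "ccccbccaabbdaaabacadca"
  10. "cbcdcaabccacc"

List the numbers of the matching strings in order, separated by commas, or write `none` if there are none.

1, 2, 3, 4, 5, 8, 9, 10

1 → match
2 → match
3 → match
4 → match
5 → match
6 → no match — must start with "c"
7 → no match
8 → match
9 → match
10 → match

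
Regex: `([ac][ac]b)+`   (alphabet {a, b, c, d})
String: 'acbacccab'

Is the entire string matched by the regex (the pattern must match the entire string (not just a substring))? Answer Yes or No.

No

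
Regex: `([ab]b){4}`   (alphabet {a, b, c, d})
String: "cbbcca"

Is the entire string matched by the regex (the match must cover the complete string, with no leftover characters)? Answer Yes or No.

Every match must end with "b", but "cbbcca" does not.

No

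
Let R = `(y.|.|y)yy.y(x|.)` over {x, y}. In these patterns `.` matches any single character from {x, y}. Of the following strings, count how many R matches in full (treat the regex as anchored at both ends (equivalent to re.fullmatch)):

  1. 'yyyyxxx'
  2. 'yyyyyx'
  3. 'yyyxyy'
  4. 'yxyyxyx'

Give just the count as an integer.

3

1 → no match
2 → match
3 → match
4 → match
Total matched: 3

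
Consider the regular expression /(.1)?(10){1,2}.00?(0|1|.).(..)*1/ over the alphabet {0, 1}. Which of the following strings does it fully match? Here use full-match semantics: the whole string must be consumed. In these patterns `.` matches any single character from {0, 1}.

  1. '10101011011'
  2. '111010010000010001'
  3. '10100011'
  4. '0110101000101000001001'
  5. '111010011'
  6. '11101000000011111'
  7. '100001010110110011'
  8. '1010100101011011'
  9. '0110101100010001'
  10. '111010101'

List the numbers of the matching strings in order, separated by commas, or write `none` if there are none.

1, 2, 3, 4, 5, 6, 7, 8, 10

1 → match
2 → match
3 → match
4 → match
5 → match
6 → match
7 → match
8 → match
9 → no match
10 → match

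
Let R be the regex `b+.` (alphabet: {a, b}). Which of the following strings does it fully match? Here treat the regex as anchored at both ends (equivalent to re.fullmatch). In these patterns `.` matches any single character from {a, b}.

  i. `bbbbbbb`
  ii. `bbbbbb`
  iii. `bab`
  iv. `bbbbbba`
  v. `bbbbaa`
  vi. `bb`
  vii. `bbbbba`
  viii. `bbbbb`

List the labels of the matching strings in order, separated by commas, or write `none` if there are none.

i → match
ii → match
iii → no match
iv → match
v → no match
vi → match
vii → match
viii → match

i, ii, iv, vi, vii, viii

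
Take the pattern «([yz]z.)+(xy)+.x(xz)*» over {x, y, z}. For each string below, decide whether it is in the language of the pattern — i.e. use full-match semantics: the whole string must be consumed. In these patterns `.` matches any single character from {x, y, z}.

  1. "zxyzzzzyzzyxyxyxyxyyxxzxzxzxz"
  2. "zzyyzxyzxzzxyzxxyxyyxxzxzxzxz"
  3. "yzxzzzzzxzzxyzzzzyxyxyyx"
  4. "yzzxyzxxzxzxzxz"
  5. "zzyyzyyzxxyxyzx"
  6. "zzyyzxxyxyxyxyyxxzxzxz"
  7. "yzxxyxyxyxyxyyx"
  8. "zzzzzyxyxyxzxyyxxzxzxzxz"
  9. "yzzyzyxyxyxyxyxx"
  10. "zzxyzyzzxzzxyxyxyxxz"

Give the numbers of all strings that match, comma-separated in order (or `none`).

1 → no match
2 → match
3 → match
4 → match
5 → match
6 → match
7 → match
8 → no match
9 → match
10 → no match

2, 3, 4, 5, 6, 7, 9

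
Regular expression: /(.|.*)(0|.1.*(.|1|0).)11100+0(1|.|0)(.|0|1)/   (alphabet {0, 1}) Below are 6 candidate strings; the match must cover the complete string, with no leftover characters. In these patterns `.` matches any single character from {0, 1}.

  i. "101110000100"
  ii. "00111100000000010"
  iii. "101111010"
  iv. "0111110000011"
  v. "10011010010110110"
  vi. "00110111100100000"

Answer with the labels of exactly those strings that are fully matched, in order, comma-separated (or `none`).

i → no match
ii → no match
iii → no match
iv → no match
v → no match
vi → no match

none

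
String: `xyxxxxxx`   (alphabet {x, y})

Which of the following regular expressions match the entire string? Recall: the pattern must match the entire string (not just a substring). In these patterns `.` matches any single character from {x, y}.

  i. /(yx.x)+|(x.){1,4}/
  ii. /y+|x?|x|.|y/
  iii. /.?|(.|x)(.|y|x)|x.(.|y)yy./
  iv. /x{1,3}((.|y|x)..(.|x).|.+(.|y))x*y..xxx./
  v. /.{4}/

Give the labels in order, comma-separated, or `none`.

i → match
ii → no match
iii → no match
iv → no match
v → no match

i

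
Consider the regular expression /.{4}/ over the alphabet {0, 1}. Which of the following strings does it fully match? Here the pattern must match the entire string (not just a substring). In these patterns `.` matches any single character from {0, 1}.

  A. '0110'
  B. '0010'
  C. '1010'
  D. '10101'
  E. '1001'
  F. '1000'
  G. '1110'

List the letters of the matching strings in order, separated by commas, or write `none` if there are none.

A, B, C, E, F, G

A → match
B → match
C → match
D → no match
E → match
F → match
G → match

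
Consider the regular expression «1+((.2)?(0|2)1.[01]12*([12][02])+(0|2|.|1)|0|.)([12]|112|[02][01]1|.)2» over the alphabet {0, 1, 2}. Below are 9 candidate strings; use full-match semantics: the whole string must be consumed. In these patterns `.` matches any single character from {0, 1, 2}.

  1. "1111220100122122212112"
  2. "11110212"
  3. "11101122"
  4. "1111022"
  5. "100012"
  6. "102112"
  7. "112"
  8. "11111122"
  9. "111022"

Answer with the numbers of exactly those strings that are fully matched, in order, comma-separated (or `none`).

1 → match
2 → no match
3 → match
4 → match
5 → match
6 → match
7 → no match
8 → match
9 → match

1, 3, 4, 5, 6, 8, 9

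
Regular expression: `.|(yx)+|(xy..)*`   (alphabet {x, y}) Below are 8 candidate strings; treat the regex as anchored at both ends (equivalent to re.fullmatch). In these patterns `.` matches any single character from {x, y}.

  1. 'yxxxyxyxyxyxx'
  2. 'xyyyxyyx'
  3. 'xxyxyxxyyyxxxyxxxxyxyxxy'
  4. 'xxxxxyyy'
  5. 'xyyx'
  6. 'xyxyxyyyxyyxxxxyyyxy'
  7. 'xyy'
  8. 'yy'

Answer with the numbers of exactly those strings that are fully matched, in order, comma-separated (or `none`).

1 → no match
2. 'xyyyxyyx' → match
3 → no match
4. 'xxxxxyyy' → no match
5. 'xyyx' → match
6 → no match
7. 'xyy' → no match
8. 'yy' → no match

2, 5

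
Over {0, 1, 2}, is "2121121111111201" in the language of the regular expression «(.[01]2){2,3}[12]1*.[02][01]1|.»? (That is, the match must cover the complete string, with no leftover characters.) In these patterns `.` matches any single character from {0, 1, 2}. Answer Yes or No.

Yes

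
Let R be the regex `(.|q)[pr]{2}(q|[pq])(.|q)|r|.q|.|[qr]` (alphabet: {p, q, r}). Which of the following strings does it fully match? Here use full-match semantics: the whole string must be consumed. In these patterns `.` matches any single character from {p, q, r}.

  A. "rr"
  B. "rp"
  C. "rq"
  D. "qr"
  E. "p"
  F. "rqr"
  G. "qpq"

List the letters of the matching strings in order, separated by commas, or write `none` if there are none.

C, E

A → no match
B → no match
C → match
D → no match
E → match
F → no match
G → no match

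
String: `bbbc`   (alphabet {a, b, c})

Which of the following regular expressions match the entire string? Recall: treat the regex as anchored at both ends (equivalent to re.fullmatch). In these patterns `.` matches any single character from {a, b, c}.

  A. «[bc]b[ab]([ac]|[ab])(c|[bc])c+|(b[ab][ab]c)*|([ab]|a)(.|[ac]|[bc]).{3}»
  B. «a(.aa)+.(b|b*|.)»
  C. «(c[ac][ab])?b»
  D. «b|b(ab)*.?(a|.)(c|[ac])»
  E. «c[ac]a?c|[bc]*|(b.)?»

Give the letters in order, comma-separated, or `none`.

A, D, E

A → match
B → no match — must start with `a`
C → no match — must end with `b`
D → match
E → match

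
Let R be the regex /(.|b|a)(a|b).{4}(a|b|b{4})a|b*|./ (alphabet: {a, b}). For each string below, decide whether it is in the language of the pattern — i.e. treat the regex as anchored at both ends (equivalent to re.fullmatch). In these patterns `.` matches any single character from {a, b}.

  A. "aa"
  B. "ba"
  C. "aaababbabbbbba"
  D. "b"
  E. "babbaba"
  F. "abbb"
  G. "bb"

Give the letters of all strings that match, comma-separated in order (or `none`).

A → no match
B → no match
C → no match
D → match
E → no match
F → no match
G → match

D, G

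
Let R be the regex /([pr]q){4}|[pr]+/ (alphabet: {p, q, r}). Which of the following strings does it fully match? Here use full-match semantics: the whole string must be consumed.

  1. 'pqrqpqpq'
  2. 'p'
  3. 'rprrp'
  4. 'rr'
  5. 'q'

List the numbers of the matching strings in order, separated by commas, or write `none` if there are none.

1. 'pqrqpqpq' → match
2. 'p' → match
3. 'rprrp' → match
4. 'rr' → match
5. 'q' → no match

1, 2, 3, 4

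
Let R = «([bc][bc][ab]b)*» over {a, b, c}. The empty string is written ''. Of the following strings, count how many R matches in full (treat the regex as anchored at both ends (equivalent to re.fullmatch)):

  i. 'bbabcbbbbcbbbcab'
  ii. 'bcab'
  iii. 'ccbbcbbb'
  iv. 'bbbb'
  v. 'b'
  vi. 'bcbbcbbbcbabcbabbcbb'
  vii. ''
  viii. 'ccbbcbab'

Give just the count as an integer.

7

i → match
ii → match
iii → match
iv → match
v → no match
vi → match
vii → match
viii → match
Total matched: 7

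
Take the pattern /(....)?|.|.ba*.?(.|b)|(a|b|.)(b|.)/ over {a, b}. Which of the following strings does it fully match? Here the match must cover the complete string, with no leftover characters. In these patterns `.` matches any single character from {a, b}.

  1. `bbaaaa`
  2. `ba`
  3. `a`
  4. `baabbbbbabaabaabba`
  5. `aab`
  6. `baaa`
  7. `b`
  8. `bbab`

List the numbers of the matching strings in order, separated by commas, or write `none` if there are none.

1. `bbaaaa` → match
2. `ba` → match
3. `a` → match
4 → no match
5. `aab` → no match
6. `baaa` → match
7. `b` → match
8. `bbab` → match

1, 2, 3, 6, 7, 8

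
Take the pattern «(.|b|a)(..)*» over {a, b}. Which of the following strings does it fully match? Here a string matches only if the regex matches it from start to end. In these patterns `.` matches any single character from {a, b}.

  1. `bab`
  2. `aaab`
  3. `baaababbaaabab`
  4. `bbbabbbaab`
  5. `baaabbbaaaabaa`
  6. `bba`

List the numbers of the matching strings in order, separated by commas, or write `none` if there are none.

1 → match
2 → no match
3 → no match
4 → no match
5 → no match
6 → match

1, 6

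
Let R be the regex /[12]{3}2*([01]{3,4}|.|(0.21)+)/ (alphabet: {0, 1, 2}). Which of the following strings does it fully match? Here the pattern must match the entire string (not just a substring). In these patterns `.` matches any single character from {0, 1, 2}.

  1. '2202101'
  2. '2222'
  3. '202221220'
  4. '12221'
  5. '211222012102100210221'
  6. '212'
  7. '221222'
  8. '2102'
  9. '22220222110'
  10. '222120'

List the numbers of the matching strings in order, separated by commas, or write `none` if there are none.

1 → no match
2 → match
3 → no match
4 → match
5 → no match
6 → no match
7 → match
8 → no match
9 → no match
10 → no match

2, 4, 7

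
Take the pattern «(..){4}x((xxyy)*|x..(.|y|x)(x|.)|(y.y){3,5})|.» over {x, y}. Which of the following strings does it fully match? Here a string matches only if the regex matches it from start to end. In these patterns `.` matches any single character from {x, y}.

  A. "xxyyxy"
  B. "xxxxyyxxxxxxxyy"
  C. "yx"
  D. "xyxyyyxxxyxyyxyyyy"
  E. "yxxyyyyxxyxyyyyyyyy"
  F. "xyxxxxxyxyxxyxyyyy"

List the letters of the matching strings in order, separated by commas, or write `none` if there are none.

A → no match
B → no match
C → no match
D → match
E → no match
F → no match

D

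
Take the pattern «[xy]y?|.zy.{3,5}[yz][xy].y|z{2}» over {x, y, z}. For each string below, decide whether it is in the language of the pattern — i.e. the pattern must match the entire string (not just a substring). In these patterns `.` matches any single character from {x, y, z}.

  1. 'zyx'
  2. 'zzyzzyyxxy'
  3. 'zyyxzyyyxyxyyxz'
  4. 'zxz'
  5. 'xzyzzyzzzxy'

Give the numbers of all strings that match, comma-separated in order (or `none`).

1 → no match
2 → match
3 → no match
4 → no match
5 → no match

2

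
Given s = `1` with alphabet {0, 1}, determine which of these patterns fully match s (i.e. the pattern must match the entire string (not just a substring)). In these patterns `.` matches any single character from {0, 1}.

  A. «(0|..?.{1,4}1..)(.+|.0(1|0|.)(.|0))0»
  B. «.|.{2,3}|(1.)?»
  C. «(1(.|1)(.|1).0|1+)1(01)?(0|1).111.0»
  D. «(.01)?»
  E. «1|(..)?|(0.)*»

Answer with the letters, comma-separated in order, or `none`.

B, E

A → no match — must end with `0`
B → match
C → no match — must end with `0`
D → no match
E → match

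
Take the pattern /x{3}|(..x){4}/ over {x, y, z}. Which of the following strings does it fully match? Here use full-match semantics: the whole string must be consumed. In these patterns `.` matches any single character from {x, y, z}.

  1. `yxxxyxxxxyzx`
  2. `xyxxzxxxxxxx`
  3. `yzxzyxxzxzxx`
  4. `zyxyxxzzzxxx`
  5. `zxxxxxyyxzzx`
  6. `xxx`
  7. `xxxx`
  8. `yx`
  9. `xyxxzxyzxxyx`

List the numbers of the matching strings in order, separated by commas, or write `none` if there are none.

1, 2, 3, 5, 6, 9

1. `yxxxyxxxxyzx` → match
2. `xyxxzxxxxxxx` → match
3. `yzxzyxxzxzxx` → match
4. `zyxyxxzzzxxx` → no match
5. `zxxxxxyyxzzx` → match
6. `xxx` → match
7. `xxxx` → no match
8. `yx` → no match
9. `xyxxzxyzxxyx` → match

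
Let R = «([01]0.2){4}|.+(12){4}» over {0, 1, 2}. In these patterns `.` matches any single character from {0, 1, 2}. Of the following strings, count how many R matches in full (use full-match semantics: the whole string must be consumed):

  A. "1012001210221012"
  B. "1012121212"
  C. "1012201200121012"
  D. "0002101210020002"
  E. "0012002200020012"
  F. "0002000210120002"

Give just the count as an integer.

5

A → match
B → match
C → no match
D → match
E → match
F → match
Total matched: 5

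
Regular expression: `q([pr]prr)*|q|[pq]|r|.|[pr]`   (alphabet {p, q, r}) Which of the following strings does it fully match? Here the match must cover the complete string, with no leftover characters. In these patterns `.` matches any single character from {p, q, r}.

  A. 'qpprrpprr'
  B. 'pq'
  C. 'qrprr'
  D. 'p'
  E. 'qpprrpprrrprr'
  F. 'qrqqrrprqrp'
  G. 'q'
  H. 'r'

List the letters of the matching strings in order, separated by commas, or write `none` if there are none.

A, C, D, E, G, H

A → match
B → no match
C → match
D → match
E → match
F → no match
G → match
H → match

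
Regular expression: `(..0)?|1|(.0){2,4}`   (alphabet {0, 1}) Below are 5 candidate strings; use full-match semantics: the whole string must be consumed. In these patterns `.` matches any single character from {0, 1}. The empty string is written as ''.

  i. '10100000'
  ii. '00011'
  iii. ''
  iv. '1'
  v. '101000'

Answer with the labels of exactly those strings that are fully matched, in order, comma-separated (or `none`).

i, iii, iv, v

i. '10100000' → match
ii. '00011' → no match
iii. '' → match
iv. '1' → match
v. '101000' → match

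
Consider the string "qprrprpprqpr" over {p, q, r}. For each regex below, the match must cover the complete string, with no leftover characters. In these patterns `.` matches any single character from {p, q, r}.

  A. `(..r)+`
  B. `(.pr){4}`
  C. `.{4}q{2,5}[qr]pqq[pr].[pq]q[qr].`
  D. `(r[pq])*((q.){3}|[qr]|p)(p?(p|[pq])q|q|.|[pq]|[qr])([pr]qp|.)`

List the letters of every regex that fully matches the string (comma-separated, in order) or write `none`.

A, B

A → match
B → match
C → no match
D → no match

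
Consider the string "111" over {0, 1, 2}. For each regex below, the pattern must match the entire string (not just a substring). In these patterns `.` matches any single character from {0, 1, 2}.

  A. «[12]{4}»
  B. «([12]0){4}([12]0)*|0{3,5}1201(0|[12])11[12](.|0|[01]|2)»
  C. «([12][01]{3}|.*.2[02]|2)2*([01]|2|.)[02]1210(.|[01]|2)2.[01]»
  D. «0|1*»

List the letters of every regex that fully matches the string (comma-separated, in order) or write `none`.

D

A → no match
B → no match
C → no match
D → match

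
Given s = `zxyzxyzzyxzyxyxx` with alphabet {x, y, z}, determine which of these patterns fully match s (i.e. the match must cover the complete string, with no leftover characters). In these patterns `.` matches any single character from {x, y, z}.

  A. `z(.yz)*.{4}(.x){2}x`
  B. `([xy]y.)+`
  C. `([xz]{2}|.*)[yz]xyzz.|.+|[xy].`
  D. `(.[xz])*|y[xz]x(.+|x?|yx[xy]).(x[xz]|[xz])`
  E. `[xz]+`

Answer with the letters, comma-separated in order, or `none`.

A, C

A → match
B → no match
C → match
D → no match
E → no match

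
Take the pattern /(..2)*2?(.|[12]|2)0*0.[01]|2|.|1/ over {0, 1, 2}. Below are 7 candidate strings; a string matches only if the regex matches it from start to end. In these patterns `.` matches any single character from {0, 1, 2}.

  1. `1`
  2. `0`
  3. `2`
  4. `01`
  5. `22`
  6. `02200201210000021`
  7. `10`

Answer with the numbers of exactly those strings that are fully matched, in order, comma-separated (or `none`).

1 → match
2 → match
3 → match
4 → no match
5 → no match
6 → match
7 → no match

1, 2, 3, 6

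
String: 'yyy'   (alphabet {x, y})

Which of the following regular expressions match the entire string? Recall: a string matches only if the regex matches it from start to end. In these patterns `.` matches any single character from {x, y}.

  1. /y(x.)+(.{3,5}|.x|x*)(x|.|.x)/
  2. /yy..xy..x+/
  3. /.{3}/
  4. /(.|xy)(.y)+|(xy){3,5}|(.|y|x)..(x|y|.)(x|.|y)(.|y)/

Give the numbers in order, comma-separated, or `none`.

1 → no match — must start with 'yx'
2 → no match — must end with 'x'
3 → match
4 → match

3, 4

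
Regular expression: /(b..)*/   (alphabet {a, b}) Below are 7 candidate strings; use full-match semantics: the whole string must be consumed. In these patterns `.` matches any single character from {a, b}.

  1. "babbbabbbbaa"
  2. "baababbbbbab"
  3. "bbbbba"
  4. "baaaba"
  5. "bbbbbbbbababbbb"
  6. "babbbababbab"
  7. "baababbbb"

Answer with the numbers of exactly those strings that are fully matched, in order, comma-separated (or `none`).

1, 2, 3, 5, 6, 7

1 → match
2 → match
3 → match
4 → no match
5 → match
6 → match
7 → match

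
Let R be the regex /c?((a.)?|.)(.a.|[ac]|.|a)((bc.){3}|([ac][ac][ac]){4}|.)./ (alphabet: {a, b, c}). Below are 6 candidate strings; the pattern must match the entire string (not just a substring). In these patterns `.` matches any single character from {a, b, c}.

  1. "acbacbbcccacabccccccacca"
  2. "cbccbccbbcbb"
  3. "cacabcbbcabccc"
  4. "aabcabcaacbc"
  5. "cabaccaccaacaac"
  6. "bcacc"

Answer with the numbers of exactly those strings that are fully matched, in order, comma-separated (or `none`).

1 → no match
2 → no match
3 → match
4 → no match
5 → no match
6 → no match

3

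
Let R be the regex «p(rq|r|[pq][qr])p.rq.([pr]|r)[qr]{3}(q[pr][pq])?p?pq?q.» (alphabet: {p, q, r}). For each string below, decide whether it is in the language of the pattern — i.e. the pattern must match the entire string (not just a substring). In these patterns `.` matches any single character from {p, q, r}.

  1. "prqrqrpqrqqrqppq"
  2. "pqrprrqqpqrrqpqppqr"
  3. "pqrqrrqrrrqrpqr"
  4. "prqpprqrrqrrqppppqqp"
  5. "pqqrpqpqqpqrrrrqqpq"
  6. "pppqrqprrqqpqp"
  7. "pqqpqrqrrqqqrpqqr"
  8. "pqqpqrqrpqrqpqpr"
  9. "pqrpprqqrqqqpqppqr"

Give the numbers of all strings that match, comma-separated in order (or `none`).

2, 4

1 → no match
2 → match
3 → no match
4 → match
5 → no match
6 → no match
7 → no match
8 → no match
9 → no match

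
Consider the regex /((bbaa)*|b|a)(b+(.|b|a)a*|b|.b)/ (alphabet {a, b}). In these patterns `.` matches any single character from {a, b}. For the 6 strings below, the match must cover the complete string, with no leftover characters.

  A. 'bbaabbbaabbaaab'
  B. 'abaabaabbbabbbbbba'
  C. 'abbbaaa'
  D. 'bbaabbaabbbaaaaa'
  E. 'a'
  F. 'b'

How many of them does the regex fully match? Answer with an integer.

A → no match
B → no match
C. 'abbbaaa' → match
D → match
E. 'a' → no match
F. 'b' → match
Total matched: 3

3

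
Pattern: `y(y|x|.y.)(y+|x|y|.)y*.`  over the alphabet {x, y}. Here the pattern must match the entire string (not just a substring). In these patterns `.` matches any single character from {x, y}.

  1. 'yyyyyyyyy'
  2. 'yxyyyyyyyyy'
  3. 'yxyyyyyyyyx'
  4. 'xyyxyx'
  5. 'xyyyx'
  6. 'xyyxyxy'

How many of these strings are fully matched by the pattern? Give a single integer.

1. 'yyyyyyyyy' → match
2. 'yxyyyyyyyyy' → match
3. 'yxyyyyyyyyx' → match
4. 'xyyxyx' → no match — must start with 'y'
5. 'xyyyx' → no match — must start with 'y'
6. 'xyyxyxy' → no match — must start with 'y'
Total matched: 3

3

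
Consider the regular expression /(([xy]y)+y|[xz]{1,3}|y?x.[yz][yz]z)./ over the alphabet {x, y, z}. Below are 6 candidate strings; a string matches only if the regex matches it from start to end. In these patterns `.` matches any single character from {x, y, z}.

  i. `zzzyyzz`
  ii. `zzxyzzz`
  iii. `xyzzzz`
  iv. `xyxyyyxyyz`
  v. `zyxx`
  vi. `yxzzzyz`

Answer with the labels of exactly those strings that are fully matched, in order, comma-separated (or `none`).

i → no match
ii → no match
iii → match
iv → match
v → no match
vi → no match

iii, iv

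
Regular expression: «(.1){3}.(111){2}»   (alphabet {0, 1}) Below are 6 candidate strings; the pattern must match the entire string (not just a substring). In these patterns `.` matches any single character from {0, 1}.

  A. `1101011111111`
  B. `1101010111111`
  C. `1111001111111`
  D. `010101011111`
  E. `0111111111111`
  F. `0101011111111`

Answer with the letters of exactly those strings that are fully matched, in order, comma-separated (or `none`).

A → match
B → match
C → no match
D → no match
E → match
F → match

A, B, E, F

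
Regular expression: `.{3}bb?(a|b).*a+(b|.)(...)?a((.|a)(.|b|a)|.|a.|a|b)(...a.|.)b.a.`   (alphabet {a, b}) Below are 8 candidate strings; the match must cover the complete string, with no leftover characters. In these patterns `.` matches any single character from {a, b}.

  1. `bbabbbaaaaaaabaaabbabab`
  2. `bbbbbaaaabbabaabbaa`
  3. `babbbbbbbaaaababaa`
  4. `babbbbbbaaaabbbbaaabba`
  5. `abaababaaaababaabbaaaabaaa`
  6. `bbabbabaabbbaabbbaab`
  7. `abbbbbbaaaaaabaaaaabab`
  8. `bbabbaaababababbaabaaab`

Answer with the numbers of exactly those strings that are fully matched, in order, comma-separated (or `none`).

1 → no match
2 → match
3 → no match
4 → no match
5 → no match
6 → match
7 → no match
8 → no match

2, 6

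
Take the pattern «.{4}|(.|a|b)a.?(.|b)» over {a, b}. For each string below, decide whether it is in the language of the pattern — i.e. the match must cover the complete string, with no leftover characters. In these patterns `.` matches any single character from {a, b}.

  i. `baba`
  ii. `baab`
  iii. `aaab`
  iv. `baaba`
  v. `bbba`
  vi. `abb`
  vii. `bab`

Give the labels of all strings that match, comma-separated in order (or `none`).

i. `baba` → match
ii. `baab` → match
iii. `aaab` → match
iv. `baaba` → no match
v. `bbba` → match
vi. `abb` → no match
vii. `bab` → match

i, ii, iii, v, vii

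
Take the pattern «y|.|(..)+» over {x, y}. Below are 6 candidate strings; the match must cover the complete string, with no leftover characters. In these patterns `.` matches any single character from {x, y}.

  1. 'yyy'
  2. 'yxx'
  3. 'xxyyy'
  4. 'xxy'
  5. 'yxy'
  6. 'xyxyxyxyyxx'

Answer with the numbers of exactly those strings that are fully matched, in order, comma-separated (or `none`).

1. 'yyy' → no match
2. 'yxx' → no match
3. 'xxyyy' → no match
4. 'xxy' → no match
5. 'yxy' → no match
6. 'xyxyxyxyyxx' → no match

none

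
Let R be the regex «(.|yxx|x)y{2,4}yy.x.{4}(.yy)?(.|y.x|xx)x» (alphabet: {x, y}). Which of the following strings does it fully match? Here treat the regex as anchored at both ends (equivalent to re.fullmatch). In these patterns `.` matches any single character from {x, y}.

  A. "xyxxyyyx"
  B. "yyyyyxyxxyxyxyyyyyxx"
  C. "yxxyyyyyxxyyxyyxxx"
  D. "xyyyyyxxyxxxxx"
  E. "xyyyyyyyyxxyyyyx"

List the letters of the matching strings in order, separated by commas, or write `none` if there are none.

C, D

A → no match
B → no match
C → match
D → match
E → no match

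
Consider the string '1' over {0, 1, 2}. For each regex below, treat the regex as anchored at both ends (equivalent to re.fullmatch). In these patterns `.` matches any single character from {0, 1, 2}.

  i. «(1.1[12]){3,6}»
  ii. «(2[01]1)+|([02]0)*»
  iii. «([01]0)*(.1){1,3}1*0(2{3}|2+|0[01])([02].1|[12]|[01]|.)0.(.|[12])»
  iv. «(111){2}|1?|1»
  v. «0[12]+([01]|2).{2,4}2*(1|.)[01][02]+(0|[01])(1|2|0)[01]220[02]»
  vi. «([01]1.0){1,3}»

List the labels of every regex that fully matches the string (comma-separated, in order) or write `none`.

i → no match
ii → no match
iii → no match
iv → match
v → no match — must start with '0'
vi → no match — must end with '0'

iv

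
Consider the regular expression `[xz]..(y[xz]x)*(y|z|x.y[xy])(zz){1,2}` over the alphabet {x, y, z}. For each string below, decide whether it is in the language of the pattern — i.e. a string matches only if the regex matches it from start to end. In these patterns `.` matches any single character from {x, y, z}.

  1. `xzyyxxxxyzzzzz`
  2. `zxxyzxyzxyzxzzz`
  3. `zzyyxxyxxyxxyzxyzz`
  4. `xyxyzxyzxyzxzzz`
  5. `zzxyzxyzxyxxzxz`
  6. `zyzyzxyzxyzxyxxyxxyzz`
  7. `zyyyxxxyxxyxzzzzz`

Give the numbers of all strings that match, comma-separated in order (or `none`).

1 → no match
2 → match
3 → match
4 → match
5 → no match — must end with `zz`
6 → match
7 → no match

2, 3, 4, 6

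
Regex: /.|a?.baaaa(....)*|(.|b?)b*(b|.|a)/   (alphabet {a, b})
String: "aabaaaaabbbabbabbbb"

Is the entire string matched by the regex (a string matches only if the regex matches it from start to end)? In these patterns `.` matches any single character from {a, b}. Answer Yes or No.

Yes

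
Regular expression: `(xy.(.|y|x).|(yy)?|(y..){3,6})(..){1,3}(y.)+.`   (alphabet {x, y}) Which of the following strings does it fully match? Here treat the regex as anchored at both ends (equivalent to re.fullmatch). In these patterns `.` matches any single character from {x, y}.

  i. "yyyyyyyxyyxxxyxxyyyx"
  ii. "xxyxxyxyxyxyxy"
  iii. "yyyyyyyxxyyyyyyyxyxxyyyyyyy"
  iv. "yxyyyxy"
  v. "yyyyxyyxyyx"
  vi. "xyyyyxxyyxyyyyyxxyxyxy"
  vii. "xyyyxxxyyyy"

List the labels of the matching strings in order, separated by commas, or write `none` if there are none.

iii, iv, v

i → no match
ii → no match
iii → match
iv → match
v → match
vi → no match
vii → no match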